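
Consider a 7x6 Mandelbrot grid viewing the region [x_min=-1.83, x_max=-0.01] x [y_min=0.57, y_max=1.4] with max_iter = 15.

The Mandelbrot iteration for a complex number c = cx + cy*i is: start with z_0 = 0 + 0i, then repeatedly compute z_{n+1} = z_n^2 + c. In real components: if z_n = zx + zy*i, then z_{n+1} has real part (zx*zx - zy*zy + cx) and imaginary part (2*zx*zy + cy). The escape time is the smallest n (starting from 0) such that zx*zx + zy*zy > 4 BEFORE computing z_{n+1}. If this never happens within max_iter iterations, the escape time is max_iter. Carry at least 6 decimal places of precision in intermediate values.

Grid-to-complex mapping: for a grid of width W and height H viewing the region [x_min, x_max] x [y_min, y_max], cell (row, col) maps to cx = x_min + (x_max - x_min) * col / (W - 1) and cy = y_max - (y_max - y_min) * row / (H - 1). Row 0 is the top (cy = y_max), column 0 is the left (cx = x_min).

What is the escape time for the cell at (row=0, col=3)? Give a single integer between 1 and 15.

z_0 = 0 + 0i, c = -0.9200 + 1.4000i
Iter 1: z = -0.9200 + 1.4000i, |z|^2 = 2.8064
Iter 2: z = -2.0336 + -1.1760i, |z|^2 = 5.5185
Escaped at iteration 2

Answer: 2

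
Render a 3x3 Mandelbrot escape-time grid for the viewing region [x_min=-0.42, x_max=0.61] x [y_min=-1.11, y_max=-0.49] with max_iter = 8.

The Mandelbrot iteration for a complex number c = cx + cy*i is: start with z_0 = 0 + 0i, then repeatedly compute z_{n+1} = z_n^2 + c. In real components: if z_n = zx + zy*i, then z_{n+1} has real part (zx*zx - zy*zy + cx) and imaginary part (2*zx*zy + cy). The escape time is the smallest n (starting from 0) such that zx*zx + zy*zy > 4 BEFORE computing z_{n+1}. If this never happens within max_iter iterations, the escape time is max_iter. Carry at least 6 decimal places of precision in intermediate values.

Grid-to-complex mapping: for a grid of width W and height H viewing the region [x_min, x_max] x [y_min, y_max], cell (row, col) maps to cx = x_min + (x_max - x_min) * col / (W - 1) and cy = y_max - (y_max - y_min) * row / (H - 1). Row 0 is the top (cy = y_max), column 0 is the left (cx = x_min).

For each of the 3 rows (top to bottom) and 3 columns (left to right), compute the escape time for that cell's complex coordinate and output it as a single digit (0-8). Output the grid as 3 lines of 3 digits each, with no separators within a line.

Answer: 883
663
442

Derivation:
(row=0, col=0): c = -0.4200 + -0.4900i → escape time 8
(row=0, col=1): c = 0.0950 + -0.4900i → escape time 8
(row=0, col=2): c = 0.6100 + -0.4900i → escape time 3
(row=1, col=0): c = -0.4200 + -0.8000i → escape time 6
(row=1, col=1): c = 0.0950 + -0.8000i → escape time 6
(row=1, col=2): c = 0.6100 + -0.8000i → escape time 3
(row=2, col=0): c = -0.4200 + -1.1100i → escape time 4
(row=2, col=1): c = 0.0950 + -1.1100i → escape time 4
(row=2, col=2): c = 0.6100 + -1.1100i → escape time 2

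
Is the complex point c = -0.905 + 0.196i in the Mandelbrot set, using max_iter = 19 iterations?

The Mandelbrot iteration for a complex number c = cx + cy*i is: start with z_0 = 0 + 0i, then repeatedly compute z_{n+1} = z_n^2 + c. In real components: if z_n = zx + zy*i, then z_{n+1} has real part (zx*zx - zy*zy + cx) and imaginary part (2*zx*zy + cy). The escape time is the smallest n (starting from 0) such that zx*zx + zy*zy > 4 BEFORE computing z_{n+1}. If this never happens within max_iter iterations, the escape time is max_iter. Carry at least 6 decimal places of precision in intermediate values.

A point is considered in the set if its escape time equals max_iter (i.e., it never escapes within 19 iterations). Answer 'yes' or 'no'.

z_0 = 0 + 0i, c = -0.9050 + 0.1960i
Iter 1: z = -0.9050 + 0.1960i, |z|^2 = 0.8574
Iter 2: z = -0.1244 + -0.1588i, |z|^2 = 0.0407
Iter 3: z = -0.9147 + 0.2355i, |z|^2 = 0.8922
Iter 4: z = -0.1237 + -0.2348i, |z|^2 = 0.0705
Iter 5: z = -0.9448 + 0.2541i, |z|^2 = 0.9573
Iter 6: z = -0.0769 + -0.2842i, |z|^2 = 0.0867
Iter 7: z = -0.9799 + 0.2397i, |z|^2 = 1.0176
Iter 8: z = -0.0023 + -0.2737i, |z|^2 = 0.0749
Iter 9: z = -0.9799 + 0.1973i, |z|^2 = 0.9991
Iter 10: z = 0.0163 + -0.1906i, |z|^2 = 0.0366
Iter 11: z = -0.9411 + 0.1898i, |z|^2 = 0.9216
Iter 12: z = -0.0554 + -0.1612i, |z|^2 = 0.0291
Iter 13: z = -0.9279 + 0.2139i, |z|^2 = 0.9068
Iter 14: z = -0.0897 + -0.2009i, |z|^2 = 0.0484
Iter 15: z = -0.9373 + 0.2320i, |z|^2 = 0.9324
Iter 16: z = -0.0803 + -0.2390i, |z|^2 = 0.0636
Iter 17: z = -0.9557 + 0.2344i, |z|^2 = 0.9682
Iter 18: z = -0.0466 + -0.2520i, |z|^2 = 0.0657
Did not escape in 19 iterations → in set

Answer: yes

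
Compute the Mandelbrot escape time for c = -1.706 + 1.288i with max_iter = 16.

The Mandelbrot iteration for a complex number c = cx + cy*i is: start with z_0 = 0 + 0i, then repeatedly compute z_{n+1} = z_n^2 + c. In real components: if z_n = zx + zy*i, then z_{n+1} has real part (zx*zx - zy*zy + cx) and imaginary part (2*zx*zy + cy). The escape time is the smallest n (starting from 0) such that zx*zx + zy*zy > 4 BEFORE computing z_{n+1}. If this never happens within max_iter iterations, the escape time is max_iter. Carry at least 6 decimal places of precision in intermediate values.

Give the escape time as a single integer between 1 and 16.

Answer: 1

Derivation:
z_0 = 0 + 0i, c = -1.7060 + 1.2880i
Iter 1: z = -1.7060 + 1.2880i, |z|^2 = 4.5694
Escaped at iteration 1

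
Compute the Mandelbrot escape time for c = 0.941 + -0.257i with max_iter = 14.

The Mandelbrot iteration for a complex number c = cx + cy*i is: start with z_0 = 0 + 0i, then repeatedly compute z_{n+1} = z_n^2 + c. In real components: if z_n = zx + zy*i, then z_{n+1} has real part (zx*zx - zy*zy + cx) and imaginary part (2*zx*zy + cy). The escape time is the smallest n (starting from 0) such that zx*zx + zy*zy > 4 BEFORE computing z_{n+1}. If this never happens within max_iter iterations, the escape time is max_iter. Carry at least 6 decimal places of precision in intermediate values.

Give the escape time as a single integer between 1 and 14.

z_0 = 0 + 0i, c = 0.9410 + -0.2570i
Iter 1: z = 0.9410 + -0.2570i, |z|^2 = 0.9515
Iter 2: z = 1.7604 + -0.7407i, |z|^2 = 3.6477
Iter 3: z = 3.4915 + -2.8648i, |z|^2 = 20.3979
Escaped at iteration 3

Answer: 3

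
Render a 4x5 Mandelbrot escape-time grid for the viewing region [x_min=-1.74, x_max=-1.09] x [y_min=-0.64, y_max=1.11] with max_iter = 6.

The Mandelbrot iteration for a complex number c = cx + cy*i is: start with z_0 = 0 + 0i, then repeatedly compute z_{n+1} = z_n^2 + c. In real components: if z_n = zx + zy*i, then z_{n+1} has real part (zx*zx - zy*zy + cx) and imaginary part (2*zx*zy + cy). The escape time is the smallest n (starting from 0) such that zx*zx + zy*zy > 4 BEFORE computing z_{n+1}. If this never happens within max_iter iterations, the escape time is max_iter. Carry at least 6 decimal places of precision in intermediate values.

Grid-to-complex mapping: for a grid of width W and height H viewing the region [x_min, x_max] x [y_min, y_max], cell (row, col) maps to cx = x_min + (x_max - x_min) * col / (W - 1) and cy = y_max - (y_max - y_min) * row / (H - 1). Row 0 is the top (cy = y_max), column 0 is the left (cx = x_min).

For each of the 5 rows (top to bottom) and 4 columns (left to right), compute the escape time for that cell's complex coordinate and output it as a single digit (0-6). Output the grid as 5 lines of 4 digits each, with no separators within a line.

(row=0, col=0): c = -1.7400 + 1.1100i → escape time 1
(row=0, col=1): c = -1.5233 + 1.1100i → escape time 2
(row=0, col=2): c = -1.3067 + 1.1100i → escape time 3
(row=0, col=3): c = -1.0900 + 1.1100i → escape time 3
(row=1, col=0): c = -1.7400 + 0.6725i → escape time 3
(row=1, col=1): c = -1.5233 + 0.6725i → escape time 3
(row=1, col=2): c = -1.3067 + 0.6725i → escape time 3
(row=1, col=3): c = -1.0900 + 0.6725i → escape time 3
(row=2, col=0): c = -1.7400 + 0.2350i → escape time 4
(row=2, col=1): c = -1.5233 + 0.2350i → escape time 5
(row=2, col=2): c = -1.3067 + 0.2350i → escape time 6
(row=2, col=3): c = -1.0900 + 0.2350i → escape time 6
(row=3, col=0): c = -1.7400 + -0.2025i → escape time 4
(row=3, col=1): c = -1.5233 + -0.2025i → escape time 5
(row=3, col=2): c = -1.3067 + -0.2025i → escape time 6
(row=3, col=3): c = -1.0900 + -0.2025i → escape time 6
(row=4, col=0): c = -1.7400 + -0.6400i → escape time 3
(row=4, col=1): c = -1.5233 + -0.6400i → escape time 3
(row=4, col=2): c = -1.3067 + -0.6400i → escape time 3
(row=4, col=3): c = -1.0900 + -0.6400i → escape time 4

Answer: 1233
3333
4566
4566
3334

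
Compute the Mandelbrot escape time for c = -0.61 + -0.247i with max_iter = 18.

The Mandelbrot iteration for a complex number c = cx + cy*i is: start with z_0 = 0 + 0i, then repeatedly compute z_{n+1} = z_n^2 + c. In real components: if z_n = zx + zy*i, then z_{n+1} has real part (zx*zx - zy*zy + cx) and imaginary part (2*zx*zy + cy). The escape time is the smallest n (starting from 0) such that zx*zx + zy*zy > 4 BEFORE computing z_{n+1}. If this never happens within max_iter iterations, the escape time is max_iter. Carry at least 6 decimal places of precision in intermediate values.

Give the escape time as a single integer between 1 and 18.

Answer: 18

Derivation:
z_0 = 0 + 0i, c = -0.6100 + -0.2470i
Iter 1: z = -0.6100 + -0.2470i, |z|^2 = 0.4331
Iter 2: z = -0.2989 + 0.0543i, |z|^2 = 0.0923
Iter 3: z = -0.5236 + -0.2795i, |z|^2 = 0.3523
Iter 4: z = -0.4139 + 0.0457i, |z|^2 = 0.1734
Iter 5: z = -0.4407 + -0.2848i, |z|^2 = 0.2754
Iter 6: z = -0.4969 + 0.0041i, |z|^2 = 0.2469
Iter 7: z = -0.3631 + -0.2510i, |z|^2 = 0.1949
Iter 8: z = -0.5412 + -0.0647i, |z|^2 = 0.2970
Iter 9: z = -0.3213 + -0.1770i, |z|^2 = 0.1346
Iter 10: z = -0.5381 + -0.1333i, |z|^2 = 0.3073
Iter 11: z = -0.3382 + -0.1036i, |z|^2 = 0.1251
Iter 12: z = -0.5063 + -0.1769i, |z|^2 = 0.2877
Iter 13: z = -0.3849 + -0.0678i, |z|^2 = 0.1528
Iter 14: z = -0.4664 + -0.1948i, |z|^2 = 0.2555
Iter 15: z = -0.4304 + -0.0653i, |z|^2 = 0.1895
Iter 16: z = -0.4290 + -0.1908i, |z|^2 = 0.2205
Iter 17: z = -0.4623 + -0.0833i, |z|^2 = 0.2207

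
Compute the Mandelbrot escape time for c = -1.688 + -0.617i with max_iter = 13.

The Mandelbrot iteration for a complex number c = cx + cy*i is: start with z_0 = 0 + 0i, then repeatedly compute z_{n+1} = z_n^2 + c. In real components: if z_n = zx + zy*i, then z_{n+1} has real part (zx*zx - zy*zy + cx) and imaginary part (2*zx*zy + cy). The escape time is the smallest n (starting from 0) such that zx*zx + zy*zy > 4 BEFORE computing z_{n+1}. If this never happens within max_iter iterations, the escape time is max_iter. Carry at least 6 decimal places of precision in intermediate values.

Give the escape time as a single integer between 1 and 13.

z_0 = 0 + 0i, c = -1.6880 + -0.6170i
Iter 1: z = -1.6880 + -0.6170i, |z|^2 = 3.2300
Iter 2: z = 0.7807 + 1.4660i, |z|^2 = 2.7586
Iter 3: z = -3.2277 + 1.6719i, |z|^2 = 13.2133
Escaped at iteration 3

Answer: 3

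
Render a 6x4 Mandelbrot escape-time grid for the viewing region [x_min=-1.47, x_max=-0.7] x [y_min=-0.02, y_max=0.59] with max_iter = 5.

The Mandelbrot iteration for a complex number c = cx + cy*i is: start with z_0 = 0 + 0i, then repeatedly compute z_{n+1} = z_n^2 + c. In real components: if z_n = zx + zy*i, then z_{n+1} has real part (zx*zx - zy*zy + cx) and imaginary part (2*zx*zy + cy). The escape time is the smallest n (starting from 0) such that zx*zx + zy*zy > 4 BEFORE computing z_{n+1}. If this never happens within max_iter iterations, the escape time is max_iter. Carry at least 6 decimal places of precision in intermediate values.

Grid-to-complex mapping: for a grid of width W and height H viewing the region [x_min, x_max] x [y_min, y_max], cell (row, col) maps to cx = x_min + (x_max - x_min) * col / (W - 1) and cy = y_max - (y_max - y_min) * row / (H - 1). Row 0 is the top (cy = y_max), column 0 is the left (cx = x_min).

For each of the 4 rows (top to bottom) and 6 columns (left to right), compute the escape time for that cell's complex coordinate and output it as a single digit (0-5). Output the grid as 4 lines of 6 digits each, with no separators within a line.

Answer: 334555
455555
555555
555555

Derivation:
(row=0, col=0): c = -1.4700 + 0.5900i → escape time 3
(row=0, col=1): c = -1.3160 + 0.5900i → escape time 3
(row=0, col=2): c = -1.1620 + 0.5900i → escape time 4
(row=0, col=3): c = -1.0080 + 0.5900i → escape time 5
(row=0, col=4): c = -0.8540 + 0.5900i → escape time 5
(row=0, col=5): c = -0.7000 + 0.5900i → escape time 5
(row=1, col=0): c = -1.4700 + 0.3867i → escape time 4
(row=1, col=1): c = -1.3160 + 0.3867i → escape time 5
(row=1, col=2): c = -1.1620 + 0.3867i → escape time 5
(row=1, col=3): c = -1.0080 + 0.3867i → escape time 5
(row=1, col=4): c = -0.8540 + 0.3867i → escape time 5
(row=1, col=5): c = -0.7000 + 0.3867i → escape time 5
(row=2, col=0): c = -1.4700 + 0.1833i → escape time 5
(row=2, col=1): c = -1.3160 + 0.1833i → escape time 5
(row=2, col=2): c = -1.1620 + 0.1833i → escape time 5
(row=2, col=3): c = -1.0080 + 0.1833i → escape time 5
(row=2, col=4): c = -0.8540 + 0.1833i → escape time 5
(row=2, col=5): c = -0.7000 + 0.1833i → escape time 5
(row=3, col=0): c = -1.4700 + -0.0200i → escape time 5
(row=3, col=1): c = -1.3160 + -0.0200i → escape time 5
(row=3, col=2): c = -1.1620 + -0.0200i → escape time 5
(row=3, col=3): c = -1.0080 + -0.0200i → escape time 5
(row=3, col=4): c = -0.8540 + -0.0200i → escape time 5
(row=3, col=5): c = -0.7000 + -0.0200i → escape time 5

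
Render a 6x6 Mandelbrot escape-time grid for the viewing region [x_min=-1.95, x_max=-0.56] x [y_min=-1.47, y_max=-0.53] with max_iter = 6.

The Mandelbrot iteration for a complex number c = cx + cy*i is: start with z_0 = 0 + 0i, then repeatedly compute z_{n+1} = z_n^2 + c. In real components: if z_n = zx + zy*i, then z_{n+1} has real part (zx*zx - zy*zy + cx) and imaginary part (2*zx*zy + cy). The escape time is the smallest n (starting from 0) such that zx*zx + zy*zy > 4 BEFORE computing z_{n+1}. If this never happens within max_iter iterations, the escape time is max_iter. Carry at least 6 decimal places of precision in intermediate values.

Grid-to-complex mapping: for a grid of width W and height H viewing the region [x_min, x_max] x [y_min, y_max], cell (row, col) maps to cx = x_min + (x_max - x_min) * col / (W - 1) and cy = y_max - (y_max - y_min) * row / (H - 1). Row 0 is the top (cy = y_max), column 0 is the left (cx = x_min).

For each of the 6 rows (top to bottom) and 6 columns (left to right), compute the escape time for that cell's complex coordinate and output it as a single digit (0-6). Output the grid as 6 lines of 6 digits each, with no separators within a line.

(row=0, col=0): c = -1.9500 + -0.5300i → escape time 1
(row=0, col=1): c = -1.6720 + -0.5300i → escape time 3
(row=0, col=2): c = -1.3940 + -0.5300i → escape time 3
(row=0, col=3): c = -1.1160 + -0.5300i → escape time 5
(row=0, col=4): c = -0.8380 + -0.5300i → escape time 5
(row=0, col=5): c = -0.5600 + -0.5300i → escape time 6
(row=1, col=0): c = -1.9500 + -0.7180i → escape time 1
(row=1, col=1): c = -1.6720 + -0.7180i → escape time 3
(row=1, col=2): c = -1.3940 + -0.7180i → escape time 3
(row=1, col=3): c = -1.1160 + -0.7180i → escape time 3
(row=1, col=4): c = -0.8380 + -0.7180i → escape time 4
(row=1, col=5): c = -0.5600 + -0.7180i → escape time 6
(row=2, col=0): c = -1.9500 + -0.9060i → escape time 1
(row=2, col=1): c = -1.6720 + -0.9060i → escape time 2
(row=2, col=2): c = -1.3940 + -0.9060i → escape time 3
(row=2, col=3): c = -1.1160 + -0.9060i → escape time 3
(row=2, col=4): c = -0.8380 + -0.9060i → escape time 3
(row=2, col=5): c = -0.5600 + -0.9060i → escape time 4
(row=3, col=0): c = -1.9500 + -1.0940i → escape time 1
(row=3, col=1): c = -1.6720 + -1.0940i → escape time 2
(row=3, col=2): c = -1.3940 + -1.0940i → escape time 2
(row=3, col=3): c = -1.1160 + -1.0940i → escape time 3
(row=3, col=4): c = -0.8380 + -1.0940i → escape time 3
(row=3, col=5): c = -0.5600 + -1.0940i → escape time 3
(row=4, col=0): c = -1.9500 + -1.2820i → escape time 1
(row=4, col=1): c = -1.6720 + -1.2820i → escape time 1
(row=4, col=2): c = -1.3940 + -1.2820i → escape time 2
(row=4, col=3): c = -1.1160 + -1.2820i → escape time 2
(row=4, col=4): c = -0.8380 + -1.2820i → escape time 3
(row=4, col=5): c = -0.5600 + -1.2820i → escape time 3
(row=5, col=0): c = -1.9500 + -1.4700i → escape time 1
(row=5, col=1): c = -1.6720 + -1.4700i → escape time 1
(row=5, col=2): c = -1.3940 + -1.4700i → escape time 1
(row=5, col=3): c = -1.1160 + -1.4700i → escape time 2
(row=5, col=4): c = -0.8380 + -1.4700i → escape time 2
(row=5, col=5): c = -0.5600 + -1.4700i → escape time 2

Answer: 133556
133346
123334
122333
112233
111222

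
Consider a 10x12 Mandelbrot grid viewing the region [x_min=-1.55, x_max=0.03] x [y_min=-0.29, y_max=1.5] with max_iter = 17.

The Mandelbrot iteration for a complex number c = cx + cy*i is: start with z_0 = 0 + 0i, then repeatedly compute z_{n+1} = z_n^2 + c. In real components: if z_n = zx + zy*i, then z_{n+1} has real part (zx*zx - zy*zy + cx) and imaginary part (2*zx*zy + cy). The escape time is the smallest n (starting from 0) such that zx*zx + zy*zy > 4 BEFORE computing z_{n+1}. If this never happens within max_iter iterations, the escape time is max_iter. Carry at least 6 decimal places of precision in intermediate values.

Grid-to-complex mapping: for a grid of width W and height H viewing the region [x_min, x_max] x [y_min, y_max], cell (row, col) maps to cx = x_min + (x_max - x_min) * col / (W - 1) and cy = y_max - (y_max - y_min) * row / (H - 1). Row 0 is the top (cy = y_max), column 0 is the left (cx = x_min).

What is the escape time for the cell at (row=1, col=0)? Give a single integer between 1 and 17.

Answer: 1

Derivation:
z_0 = 0 + 0i, c = -1.5500 + 1.3373i
Iter 1: z = -1.5500 + 1.3373i, |z|^2 = 4.1908
Escaped at iteration 1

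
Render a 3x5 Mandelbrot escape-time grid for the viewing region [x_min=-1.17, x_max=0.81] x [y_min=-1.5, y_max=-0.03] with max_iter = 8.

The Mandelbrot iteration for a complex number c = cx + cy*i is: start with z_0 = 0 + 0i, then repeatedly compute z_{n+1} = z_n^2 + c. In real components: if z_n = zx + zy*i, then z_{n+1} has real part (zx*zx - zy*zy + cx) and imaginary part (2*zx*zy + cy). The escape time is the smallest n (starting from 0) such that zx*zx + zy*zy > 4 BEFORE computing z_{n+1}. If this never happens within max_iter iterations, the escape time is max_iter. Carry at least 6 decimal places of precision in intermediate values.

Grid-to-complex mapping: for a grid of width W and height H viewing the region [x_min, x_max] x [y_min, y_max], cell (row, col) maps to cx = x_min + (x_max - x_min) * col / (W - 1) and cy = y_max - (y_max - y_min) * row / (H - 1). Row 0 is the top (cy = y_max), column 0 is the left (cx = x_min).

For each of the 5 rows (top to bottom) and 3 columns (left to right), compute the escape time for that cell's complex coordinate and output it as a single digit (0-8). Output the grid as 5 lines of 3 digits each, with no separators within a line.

Answer: 883
783
382
362
222

Derivation:
(row=0, col=0): c = -1.1700 + -0.0300i → escape time 8
(row=0, col=1): c = -0.1800 + -0.0300i → escape time 8
(row=0, col=2): c = 0.8100 + -0.0300i → escape time 3
(row=1, col=0): c = -1.1700 + -0.3975i → escape time 7
(row=1, col=1): c = -0.1800 + -0.3975i → escape time 8
(row=1, col=2): c = 0.8100 + -0.3975i → escape time 3
(row=2, col=0): c = -1.1700 + -0.7650i → escape time 3
(row=2, col=1): c = -0.1800 + -0.7650i → escape time 8
(row=2, col=2): c = 0.8100 + -0.7650i → escape time 2
(row=3, col=0): c = -1.1700 + -1.1325i → escape time 3
(row=3, col=1): c = -0.1800 + -1.1325i → escape time 6
(row=3, col=2): c = 0.8100 + -1.1325i → escape time 2
(row=4, col=0): c = -1.1700 + -1.5000i → escape time 2
(row=4, col=1): c = -0.1800 + -1.5000i → escape time 2
(row=4, col=2): c = 0.8100 + -1.5000i → escape time 2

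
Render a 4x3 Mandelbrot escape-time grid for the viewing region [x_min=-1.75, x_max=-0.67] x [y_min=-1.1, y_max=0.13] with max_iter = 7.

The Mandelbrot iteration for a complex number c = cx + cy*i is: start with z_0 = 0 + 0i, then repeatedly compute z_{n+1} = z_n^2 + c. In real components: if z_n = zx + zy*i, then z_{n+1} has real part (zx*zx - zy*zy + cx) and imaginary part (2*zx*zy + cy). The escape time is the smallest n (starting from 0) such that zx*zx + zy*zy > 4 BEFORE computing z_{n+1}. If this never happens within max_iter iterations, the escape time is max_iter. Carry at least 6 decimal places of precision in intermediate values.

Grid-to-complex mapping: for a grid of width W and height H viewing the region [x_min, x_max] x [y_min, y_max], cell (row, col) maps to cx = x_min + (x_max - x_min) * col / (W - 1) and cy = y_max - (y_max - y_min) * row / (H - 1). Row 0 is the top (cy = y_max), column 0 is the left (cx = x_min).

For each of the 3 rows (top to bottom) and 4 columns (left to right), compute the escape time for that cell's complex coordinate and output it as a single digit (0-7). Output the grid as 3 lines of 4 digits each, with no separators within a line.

(row=0, col=0): c = -1.7500 + 0.1300i → escape time 4
(row=0, col=1): c = -1.3900 + 0.1300i → escape time 7
(row=0, col=2): c = -1.0300 + 0.1300i → escape time 7
(row=0, col=3): c = -0.6700 + 0.1300i → escape time 7
(row=1, col=0): c = -1.7500 + -0.4850i → escape time 3
(row=1, col=1): c = -1.3900 + -0.4850i → escape time 3
(row=1, col=2): c = -1.0300 + -0.4850i → escape time 5
(row=1, col=3): c = -0.6700 + -0.4850i → escape time 7
(row=2, col=0): c = -1.7500 + -1.1000i → escape time 1
(row=2, col=1): c = -1.3900 + -1.1000i → escape time 2
(row=2, col=2): c = -1.0300 + -1.1000i → escape time 3
(row=2, col=3): c = -0.6700 + -1.1000i → escape time 3

Answer: 4777
3357
1233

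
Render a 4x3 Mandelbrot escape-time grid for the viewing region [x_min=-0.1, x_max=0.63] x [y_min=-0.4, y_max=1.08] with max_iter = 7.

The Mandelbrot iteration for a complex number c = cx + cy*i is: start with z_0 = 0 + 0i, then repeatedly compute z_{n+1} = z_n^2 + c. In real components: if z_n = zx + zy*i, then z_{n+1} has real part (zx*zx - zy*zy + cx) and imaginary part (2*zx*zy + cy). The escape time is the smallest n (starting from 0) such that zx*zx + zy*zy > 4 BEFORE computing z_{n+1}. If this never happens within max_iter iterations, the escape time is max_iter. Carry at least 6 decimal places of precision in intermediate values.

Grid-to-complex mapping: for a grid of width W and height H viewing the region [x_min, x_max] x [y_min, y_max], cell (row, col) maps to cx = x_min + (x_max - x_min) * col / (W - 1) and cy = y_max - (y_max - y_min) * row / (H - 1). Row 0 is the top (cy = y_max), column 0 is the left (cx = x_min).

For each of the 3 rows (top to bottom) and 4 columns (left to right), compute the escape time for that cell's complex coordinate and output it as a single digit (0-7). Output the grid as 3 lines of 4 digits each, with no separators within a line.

Answer: 6422
7774
7773

Derivation:
(row=0, col=0): c = -0.1000 + 1.0800i → escape time 6
(row=0, col=1): c = 0.1433 + 1.0800i → escape time 4
(row=0, col=2): c = 0.3867 + 1.0800i → escape time 2
(row=0, col=3): c = 0.6300 + 1.0800i → escape time 2
(row=1, col=0): c = -0.1000 + 0.3400i → escape time 7
(row=1, col=1): c = 0.1433 + 0.3400i → escape time 7
(row=1, col=2): c = 0.3867 + 0.3400i → escape time 7
(row=1, col=3): c = 0.6300 + 0.3400i → escape time 4
(row=2, col=0): c = -0.1000 + -0.4000i → escape time 7
(row=2, col=1): c = 0.1433 + -0.4000i → escape time 7
(row=2, col=2): c = 0.3867 + -0.4000i → escape time 7
(row=2, col=3): c = 0.6300 + -0.4000i → escape time 3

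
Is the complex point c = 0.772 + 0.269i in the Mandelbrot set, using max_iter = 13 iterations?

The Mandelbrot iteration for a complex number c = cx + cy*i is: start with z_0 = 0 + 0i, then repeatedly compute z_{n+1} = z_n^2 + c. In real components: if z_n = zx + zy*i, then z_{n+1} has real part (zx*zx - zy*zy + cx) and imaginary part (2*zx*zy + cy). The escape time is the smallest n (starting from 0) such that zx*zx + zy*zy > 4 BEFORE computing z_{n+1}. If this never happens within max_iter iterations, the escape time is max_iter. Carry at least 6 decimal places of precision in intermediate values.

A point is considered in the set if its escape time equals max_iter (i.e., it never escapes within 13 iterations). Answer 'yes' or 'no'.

Answer: no

Derivation:
z_0 = 0 + 0i, c = 0.7720 + 0.2690i
Iter 1: z = 0.7720 + 0.2690i, |z|^2 = 0.6683
Iter 2: z = 1.2956 + 0.6843i, |z|^2 = 2.1470
Iter 3: z = 1.9823 + 2.0423i, |z|^2 = 8.1005
Escaped at iteration 3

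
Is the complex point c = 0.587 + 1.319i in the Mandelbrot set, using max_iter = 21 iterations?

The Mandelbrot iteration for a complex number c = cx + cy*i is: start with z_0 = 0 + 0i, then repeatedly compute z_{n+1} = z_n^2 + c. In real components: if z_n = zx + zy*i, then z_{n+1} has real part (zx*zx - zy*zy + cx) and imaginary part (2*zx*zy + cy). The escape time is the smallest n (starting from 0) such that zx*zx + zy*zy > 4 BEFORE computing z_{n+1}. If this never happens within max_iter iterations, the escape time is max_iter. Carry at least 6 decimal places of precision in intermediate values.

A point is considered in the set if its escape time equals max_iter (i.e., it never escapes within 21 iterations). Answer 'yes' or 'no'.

Answer: no

Derivation:
z_0 = 0 + 0i, c = 0.5870 + 1.3190i
Iter 1: z = 0.5870 + 1.3190i, |z|^2 = 2.0843
Iter 2: z = -0.8082 + 2.8675i, |z|^2 = 8.8758
Escaped at iteration 2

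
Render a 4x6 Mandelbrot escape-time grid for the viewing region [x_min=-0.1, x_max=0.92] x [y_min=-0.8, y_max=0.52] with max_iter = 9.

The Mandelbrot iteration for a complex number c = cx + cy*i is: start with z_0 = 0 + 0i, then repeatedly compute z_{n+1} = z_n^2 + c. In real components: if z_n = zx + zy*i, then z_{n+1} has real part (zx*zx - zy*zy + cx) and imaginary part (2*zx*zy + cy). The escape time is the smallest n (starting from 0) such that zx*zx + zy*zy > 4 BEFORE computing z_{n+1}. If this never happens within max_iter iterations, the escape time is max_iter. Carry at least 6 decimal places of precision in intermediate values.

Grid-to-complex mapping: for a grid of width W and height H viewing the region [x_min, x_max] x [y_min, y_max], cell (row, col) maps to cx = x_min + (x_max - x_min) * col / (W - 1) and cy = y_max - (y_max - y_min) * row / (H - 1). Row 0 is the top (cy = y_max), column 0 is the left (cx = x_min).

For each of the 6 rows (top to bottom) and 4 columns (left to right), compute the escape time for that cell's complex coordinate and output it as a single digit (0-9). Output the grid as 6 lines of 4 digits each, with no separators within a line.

Answer: 9942
9943
9943
9943
9932
9532

Derivation:
(row=0, col=0): c = -0.1000 + 0.5200i → escape time 9
(row=0, col=1): c = 0.2400 + 0.5200i → escape time 9
(row=0, col=2): c = 0.5800 + 0.5200i → escape time 4
(row=0, col=3): c = 0.9200 + 0.5200i → escape time 2
(row=1, col=0): c = -0.1000 + 0.2560i → escape time 9
(row=1, col=1): c = 0.2400 + 0.2560i → escape time 9
(row=1, col=2): c = 0.5800 + 0.2560i → escape time 4
(row=1, col=3): c = 0.9200 + 0.2560i → escape time 3
(row=2, col=0): c = -0.1000 + -0.0080i → escape time 9
(row=2, col=1): c = 0.2400 + -0.0080i → escape time 9
(row=2, col=2): c = 0.5800 + -0.0080i → escape time 4
(row=2, col=3): c = 0.9200 + -0.0080i → escape time 3
(row=3, col=0): c = -0.1000 + -0.2720i → escape time 9
(row=3, col=1): c = 0.2400 + -0.2720i → escape time 9
(row=3, col=2): c = 0.5800 + -0.2720i → escape time 4
(row=3, col=3): c = 0.9200 + -0.2720i → escape time 3
(row=4, col=0): c = -0.1000 + -0.5360i → escape time 9
(row=4, col=1): c = 0.2400 + -0.5360i → escape time 9
(row=4, col=2): c = 0.5800 + -0.5360i → escape time 3
(row=4, col=3): c = 0.9200 + -0.5360i → escape time 2
(row=5, col=0): c = -0.1000 + -0.8000i → escape time 9
(row=5, col=1): c = 0.2400 + -0.8000i → escape time 5
(row=5, col=2): c = 0.5800 + -0.8000i → escape time 3
(row=5, col=3): c = 0.9200 + -0.8000i → escape time 2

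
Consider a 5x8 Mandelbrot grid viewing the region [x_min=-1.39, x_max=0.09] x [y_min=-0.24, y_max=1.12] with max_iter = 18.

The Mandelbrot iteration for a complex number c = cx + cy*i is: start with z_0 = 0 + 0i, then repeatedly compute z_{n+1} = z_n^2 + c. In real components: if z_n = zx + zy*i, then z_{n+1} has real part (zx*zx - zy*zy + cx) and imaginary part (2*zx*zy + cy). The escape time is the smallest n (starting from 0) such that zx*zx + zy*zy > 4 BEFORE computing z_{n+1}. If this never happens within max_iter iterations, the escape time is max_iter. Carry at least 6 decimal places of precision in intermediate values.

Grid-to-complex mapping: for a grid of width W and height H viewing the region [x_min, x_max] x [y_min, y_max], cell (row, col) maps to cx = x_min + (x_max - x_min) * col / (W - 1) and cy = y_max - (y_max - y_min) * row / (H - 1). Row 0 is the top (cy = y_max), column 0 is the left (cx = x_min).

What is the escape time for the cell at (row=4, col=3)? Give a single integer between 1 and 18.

z_0 = 0 + 0i, c = -0.2800 + 0.3429i
Iter 1: z = -0.2800 + 0.3429i, |z|^2 = 0.1960
Iter 2: z = -0.3192 + 0.1509i, |z|^2 = 0.1246
Iter 3: z = -0.2009 + 0.2466i, |z|^2 = 0.1012
Iter 4: z = -0.3004 + 0.2438i, |z|^2 = 0.1497
Iter 5: z = -0.2492 + 0.1964i, |z|^2 = 0.1006
Iter 6: z = -0.2565 + 0.2450i, |z|^2 = 0.1258
Iter 7: z = -0.2742 + 0.2172i, |z|^2 = 0.1224
Iter 8: z = -0.2520 + 0.2237i, |z|^2 = 0.1135
Iter 9: z = -0.2666 + 0.2301i, |z|^2 = 0.1240
Iter 10: z = -0.2619 + 0.2202i, |z|^2 = 0.1171
Iter 11: z = -0.2599 + 0.2275i, |z|^2 = 0.1193
Iter 12: z = -0.2642 + 0.2246i, |z|^2 = 0.1203
Iter 13: z = -0.2606 + 0.2242i, |z|^2 = 0.1182
Iter 14: z = -0.2623 + 0.2260i, |z|^2 = 0.1199
Iter 15: z = -0.2623 + 0.2243i, |z|^2 = 0.1191
Iter 16: z = -0.2615 + 0.2252i, |z|^2 = 0.1191
Iter 17: z = -0.2623 + 0.2251i, |z|^2 = 0.1195

Answer: 18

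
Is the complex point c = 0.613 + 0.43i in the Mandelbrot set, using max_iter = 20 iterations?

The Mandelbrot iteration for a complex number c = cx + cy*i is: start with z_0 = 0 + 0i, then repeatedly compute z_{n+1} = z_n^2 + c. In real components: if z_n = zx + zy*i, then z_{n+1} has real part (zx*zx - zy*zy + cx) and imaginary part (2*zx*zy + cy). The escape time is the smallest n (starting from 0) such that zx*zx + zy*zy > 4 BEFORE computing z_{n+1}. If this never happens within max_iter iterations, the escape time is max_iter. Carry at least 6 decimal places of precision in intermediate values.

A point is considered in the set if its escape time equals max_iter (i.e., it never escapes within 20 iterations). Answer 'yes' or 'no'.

z_0 = 0 + 0i, c = 0.6130 + 0.4300i
Iter 1: z = 0.6130 + 0.4300i, |z|^2 = 0.5607
Iter 2: z = 0.8039 + 0.9572i, |z|^2 = 1.5624
Iter 3: z = 0.3430 + 1.9689i, |z|^2 = 3.9942
Iter 4: z = -3.1459 + 1.7807i, |z|^2 = 13.0675
Escaped at iteration 4

Answer: no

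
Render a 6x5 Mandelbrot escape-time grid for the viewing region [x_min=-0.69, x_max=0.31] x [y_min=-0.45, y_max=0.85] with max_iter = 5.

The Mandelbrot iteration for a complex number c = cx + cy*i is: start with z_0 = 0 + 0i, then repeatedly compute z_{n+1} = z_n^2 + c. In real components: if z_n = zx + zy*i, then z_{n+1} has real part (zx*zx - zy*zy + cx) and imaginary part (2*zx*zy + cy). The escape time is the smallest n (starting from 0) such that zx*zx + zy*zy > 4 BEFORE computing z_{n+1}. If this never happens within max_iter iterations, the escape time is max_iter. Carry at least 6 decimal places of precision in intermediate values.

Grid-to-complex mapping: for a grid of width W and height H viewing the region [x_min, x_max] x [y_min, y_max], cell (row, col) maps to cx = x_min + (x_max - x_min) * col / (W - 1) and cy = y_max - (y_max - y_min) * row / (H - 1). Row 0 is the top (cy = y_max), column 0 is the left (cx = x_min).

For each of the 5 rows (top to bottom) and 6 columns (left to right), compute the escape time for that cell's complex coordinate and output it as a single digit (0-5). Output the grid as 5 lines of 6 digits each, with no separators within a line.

(row=0, col=0): c = -0.6900 + 0.8500i → escape time 4
(row=0, col=1): c = -0.4900 + 0.8500i → escape time 5
(row=0, col=2): c = -0.2900 + 0.8500i → escape time 5
(row=0, col=3): c = -0.0900 + 0.8500i → escape time 5
(row=0, col=4): c = 0.1100 + 0.8500i → escape time 5
(row=0, col=5): c = 0.3100 + 0.8500i → escape time 4
(row=1, col=0): c = -0.6900 + 0.5250i → escape time 5
(row=1, col=1): c = -0.4900 + 0.5250i → escape time 5
(row=1, col=2): c = -0.2900 + 0.5250i → escape time 5
(row=1, col=3): c = -0.0900 + 0.5250i → escape time 5
(row=1, col=4): c = 0.1100 + 0.5250i → escape time 5
(row=1, col=5): c = 0.3100 + 0.5250i → escape time 5
(row=2, col=0): c = -0.6900 + 0.2000i → escape time 5
(row=2, col=1): c = -0.4900 + 0.2000i → escape time 5
(row=2, col=2): c = -0.2900 + 0.2000i → escape time 5
(row=2, col=3): c = -0.0900 + 0.2000i → escape time 5
(row=2, col=4): c = 0.1100 + 0.2000i → escape time 5
(row=2, col=5): c = 0.3100 + 0.2000i → escape time 5
(row=3, col=0): c = -0.6900 + -0.1250i → escape time 5
(row=3, col=1): c = -0.4900 + -0.1250i → escape time 5
(row=3, col=2): c = -0.2900 + -0.1250i → escape time 5
(row=3, col=3): c = -0.0900 + -0.1250i → escape time 5
(row=3, col=4): c = 0.1100 + -0.1250i → escape time 5
(row=3, col=5): c = 0.3100 + -0.1250i → escape time 5
(row=4, col=0): c = -0.6900 + -0.4500i → escape time 5
(row=4, col=1): c = -0.4900 + -0.4500i → escape time 5
(row=4, col=2): c = -0.2900 + -0.4500i → escape time 5
(row=4, col=3): c = -0.0900 + -0.4500i → escape time 5
(row=4, col=4): c = 0.1100 + -0.4500i → escape time 5
(row=4, col=5): c = 0.3100 + -0.4500i → escape time 5

Answer: 455554
555555
555555
555555
555555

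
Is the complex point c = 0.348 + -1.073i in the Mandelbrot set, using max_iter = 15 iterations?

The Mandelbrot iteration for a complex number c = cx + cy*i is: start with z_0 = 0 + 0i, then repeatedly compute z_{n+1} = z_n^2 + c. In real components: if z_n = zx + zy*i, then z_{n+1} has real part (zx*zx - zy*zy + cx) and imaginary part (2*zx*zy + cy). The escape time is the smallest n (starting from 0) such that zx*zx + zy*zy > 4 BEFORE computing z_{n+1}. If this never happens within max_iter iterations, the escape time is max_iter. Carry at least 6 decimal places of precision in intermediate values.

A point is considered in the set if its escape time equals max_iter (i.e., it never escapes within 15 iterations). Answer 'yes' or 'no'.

Answer: no

Derivation:
z_0 = 0 + 0i, c = 0.3480 + -1.0730i
Iter 1: z = 0.3480 + -1.0730i, |z|^2 = 1.2724
Iter 2: z = -0.6822 + -1.8198i, |z|^2 = 3.7771
Iter 3: z = -2.4983 + 1.4100i, |z|^2 = 8.2296
Escaped at iteration 3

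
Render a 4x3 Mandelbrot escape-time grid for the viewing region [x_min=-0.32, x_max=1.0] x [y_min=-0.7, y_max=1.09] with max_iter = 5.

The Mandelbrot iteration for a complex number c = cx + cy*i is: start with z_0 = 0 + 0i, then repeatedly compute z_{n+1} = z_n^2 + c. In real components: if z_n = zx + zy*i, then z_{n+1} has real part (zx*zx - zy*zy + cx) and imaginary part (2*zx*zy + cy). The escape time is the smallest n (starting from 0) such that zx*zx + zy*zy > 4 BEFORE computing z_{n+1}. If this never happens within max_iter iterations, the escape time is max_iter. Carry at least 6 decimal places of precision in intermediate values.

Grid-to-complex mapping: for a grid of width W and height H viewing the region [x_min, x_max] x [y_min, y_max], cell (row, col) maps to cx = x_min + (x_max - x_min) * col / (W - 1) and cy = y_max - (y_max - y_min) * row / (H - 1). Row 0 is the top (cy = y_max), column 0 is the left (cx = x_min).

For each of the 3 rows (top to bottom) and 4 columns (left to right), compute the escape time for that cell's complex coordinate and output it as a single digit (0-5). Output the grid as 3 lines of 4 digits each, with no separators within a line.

Answer: 4422
5542
5532

Derivation:
(row=0, col=0): c = -0.3200 + 1.0900i → escape time 4
(row=0, col=1): c = 0.1200 + 1.0900i → escape time 4
(row=0, col=2): c = 0.5600 + 1.0900i → escape time 2
(row=0, col=3): c = 1.0000 + 1.0900i → escape time 2
(row=1, col=0): c = -0.3200 + 0.1950i → escape time 5
(row=1, col=1): c = 0.1200 + 0.1950i → escape time 5
(row=1, col=2): c = 0.5600 + 0.1950i → escape time 4
(row=1, col=3): c = 1.0000 + 0.1950i → escape time 2
(row=2, col=0): c = -0.3200 + -0.7000i → escape time 5
(row=2, col=1): c = 0.1200 + -0.7000i → escape time 5
(row=2, col=2): c = 0.5600 + -0.7000i → escape time 3
(row=2, col=3): c = 1.0000 + -0.7000i → escape time 2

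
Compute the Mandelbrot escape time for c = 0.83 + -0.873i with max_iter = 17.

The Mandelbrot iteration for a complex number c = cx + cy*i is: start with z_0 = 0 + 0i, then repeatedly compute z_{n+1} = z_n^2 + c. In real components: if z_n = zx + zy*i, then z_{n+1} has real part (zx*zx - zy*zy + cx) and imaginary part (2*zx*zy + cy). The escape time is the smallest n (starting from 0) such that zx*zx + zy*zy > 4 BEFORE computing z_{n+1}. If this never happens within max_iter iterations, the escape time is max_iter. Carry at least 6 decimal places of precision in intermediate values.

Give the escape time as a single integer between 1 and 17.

z_0 = 0 + 0i, c = 0.8300 + -0.8730i
Iter 1: z = 0.8300 + -0.8730i, |z|^2 = 1.4510
Iter 2: z = 0.7568 + -2.3222i, |z|^2 = 5.9652
Escaped at iteration 2

Answer: 2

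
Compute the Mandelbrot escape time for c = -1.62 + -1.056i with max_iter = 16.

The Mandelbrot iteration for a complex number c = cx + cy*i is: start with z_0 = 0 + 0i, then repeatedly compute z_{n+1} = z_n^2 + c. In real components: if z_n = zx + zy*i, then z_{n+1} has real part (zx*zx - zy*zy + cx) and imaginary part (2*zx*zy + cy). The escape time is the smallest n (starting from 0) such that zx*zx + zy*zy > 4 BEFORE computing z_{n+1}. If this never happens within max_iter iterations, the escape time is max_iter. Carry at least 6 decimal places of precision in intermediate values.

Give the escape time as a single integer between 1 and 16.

z_0 = 0 + 0i, c = -1.6200 + -1.0560i
Iter 1: z = -1.6200 + -1.0560i, |z|^2 = 3.7395
Iter 2: z = -0.1107 + 2.3654i, |z|^2 = 5.6076
Escaped at iteration 2

Answer: 2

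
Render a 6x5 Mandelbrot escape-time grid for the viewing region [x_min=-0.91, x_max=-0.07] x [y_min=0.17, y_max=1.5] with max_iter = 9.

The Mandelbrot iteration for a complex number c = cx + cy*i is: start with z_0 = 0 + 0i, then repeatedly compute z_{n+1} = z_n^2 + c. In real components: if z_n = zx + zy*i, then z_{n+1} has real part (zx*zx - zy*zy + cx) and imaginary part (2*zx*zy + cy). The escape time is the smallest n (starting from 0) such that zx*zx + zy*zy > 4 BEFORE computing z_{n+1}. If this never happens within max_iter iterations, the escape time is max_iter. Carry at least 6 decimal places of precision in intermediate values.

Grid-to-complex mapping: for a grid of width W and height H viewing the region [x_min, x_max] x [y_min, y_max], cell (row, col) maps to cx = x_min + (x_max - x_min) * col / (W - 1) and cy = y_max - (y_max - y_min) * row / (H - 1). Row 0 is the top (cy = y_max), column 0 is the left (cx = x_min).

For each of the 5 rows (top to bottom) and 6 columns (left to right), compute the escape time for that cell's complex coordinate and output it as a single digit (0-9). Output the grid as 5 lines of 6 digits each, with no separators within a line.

(row=0, col=0): c = -0.9100 + 1.5000i → escape time 2
(row=0, col=1): c = -0.7420 + 1.5000i → escape time 2
(row=0, col=2): c = -0.5740 + 1.5000i → escape time 2
(row=0, col=3): c = -0.4060 + 1.5000i → escape time 2
(row=0, col=4): c = -0.2380 + 1.5000i → escape time 2
(row=0, col=5): c = -0.0700 + 1.5000i → escape time 2
(row=1, col=0): c = -0.9100 + 1.1675i → escape time 3
(row=1, col=1): c = -0.7420 + 1.1675i → escape time 3
(row=1, col=2): c = -0.5740 + 1.1675i → escape time 3
(row=1, col=3): c = -0.4060 + 1.1675i → escape time 3
(row=1, col=4): c = -0.2380 + 1.1675i → escape time 4
(row=1, col=5): c = -0.0700 + 1.1675i → escape time 4
(row=2, col=0): c = -0.9100 + 0.8350i → escape time 3
(row=2, col=1): c = -0.7420 + 0.8350i → escape time 4
(row=2, col=2): c = -0.5740 + 0.8350i → escape time 4
(row=2, col=3): c = -0.4060 + 0.8350i → escape time 6
(row=2, col=4): c = -0.2380 + 0.8350i → escape time 9
(row=2, col=5): c = -0.0700 + 0.8350i → escape time 9
(row=3, col=0): c = -0.9100 + 0.5025i → escape time 5
(row=3, col=1): c = -0.7420 + 0.5025i → escape time 6
(row=3, col=2): c = -0.5740 + 0.5025i → escape time 9
(row=3, col=3): c = -0.4060 + 0.5025i → escape time 9
(row=3, col=4): c = -0.2380 + 0.5025i → escape time 9
(row=3, col=5): c = -0.0700 + 0.5025i → escape time 9
(row=4, col=0): c = -0.9100 + 0.1700i → escape time 9
(row=4, col=1): c = -0.7420 + 0.1700i → escape time 9
(row=4, col=2): c = -0.5740 + 0.1700i → escape time 9
(row=4, col=3): c = -0.4060 + 0.1700i → escape time 9
(row=4, col=4): c = -0.2380 + 0.1700i → escape time 9
(row=4, col=5): c = -0.0700 + 0.1700i → escape time 9

Answer: 222222
333344
344699
569999
999999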